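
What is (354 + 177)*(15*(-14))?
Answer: -111510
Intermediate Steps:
(354 + 177)*(15*(-14)) = 531*(-210) = -111510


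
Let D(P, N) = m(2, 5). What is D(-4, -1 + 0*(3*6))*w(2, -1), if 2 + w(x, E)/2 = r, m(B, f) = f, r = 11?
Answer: 90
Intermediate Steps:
D(P, N) = 5
w(x, E) = 18 (w(x, E) = -4 + 2*11 = -4 + 22 = 18)
D(-4, -1 + 0*(3*6))*w(2, -1) = 5*18 = 90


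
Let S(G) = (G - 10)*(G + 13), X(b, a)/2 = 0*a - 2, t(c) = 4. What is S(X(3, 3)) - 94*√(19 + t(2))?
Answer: -126 - 94*√23 ≈ -576.81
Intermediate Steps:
X(b, a) = -4 (X(b, a) = 2*(0*a - 2) = 2*(0 - 2) = 2*(-2) = -4)
S(G) = (-10 + G)*(13 + G)
S(X(3, 3)) - 94*√(19 + t(2)) = (-130 + (-4)² + 3*(-4)) - 94*√(19 + 4) = (-130 + 16 - 12) - 94*√23 = -126 - 94*√23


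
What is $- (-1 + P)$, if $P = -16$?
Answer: $17$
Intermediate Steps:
$- (-1 + P) = - (-1 - 16) = \left(-1\right) \left(-17\right) = 17$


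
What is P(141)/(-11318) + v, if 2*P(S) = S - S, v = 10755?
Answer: 10755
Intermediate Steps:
P(S) = 0 (P(S) = (S - S)/2 = (½)*0 = 0)
P(141)/(-11318) + v = 0/(-11318) + 10755 = 0*(-1/11318) + 10755 = 0 + 10755 = 10755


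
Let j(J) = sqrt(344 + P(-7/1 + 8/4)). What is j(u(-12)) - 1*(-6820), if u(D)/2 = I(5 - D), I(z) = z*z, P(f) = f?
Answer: 6820 + sqrt(339) ≈ 6838.4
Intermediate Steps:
I(z) = z**2
u(D) = 2*(5 - D)**2
j(J) = sqrt(339) (j(J) = sqrt(344 + (-7/1 + 8/4)) = sqrt(344 + (-7*1 + 8*(1/4))) = sqrt(344 + (-7 + 2)) = sqrt(344 - 5) = sqrt(339))
j(u(-12)) - 1*(-6820) = sqrt(339) - 1*(-6820) = sqrt(339) + 6820 = 6820 + sqrt(339)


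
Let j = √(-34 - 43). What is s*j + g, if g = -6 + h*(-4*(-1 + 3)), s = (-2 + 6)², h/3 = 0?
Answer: -6 + 16*I*√77 ≈ -6.0 + 140.4*I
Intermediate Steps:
h = 0 (h = 3*0 = 0)
s = 16 (s = 4² = 16)
j = I*√77 (j = √(-77) = I*√77 ≈ 8.775*I)
g = -6 (g = -6 + 0*(-4*(-1 + 3)) = -6 + 0*(-4*2) = -6 + 0*(-8) = -6 + 0 = -6)
s*j + g = 16*(I*√77) - 6 = 16*I*√77 - 6 = -6 + 16*I*√77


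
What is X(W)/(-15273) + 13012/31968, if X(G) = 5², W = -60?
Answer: 5498141/13562424 ≈ 0.40540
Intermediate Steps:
X(G) = 25
X(W)/(-15273) + 13012/31968 = 25/(-15273) + 13012/31968 = 25*(-1/15273) + 13012*(1/31968) = -25/15273 + 3253/7992 = 5498141/13562424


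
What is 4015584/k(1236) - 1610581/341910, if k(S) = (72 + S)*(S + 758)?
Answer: -117819655453/37156385430 ≈ -3.1709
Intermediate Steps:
k(S) = (72 + S)*(758 + S)
4015584/k(1236) - 1610581/341910 = 4015584/(54576 + 1236² + 830*1236) - 1610581/341910 = 4015584/(54576 + 1527696 + 1025880) - 1610581*1/341910 = 4015584/2608152 - 1610581/341910 = 4015584*(1/2608152) - 1610581/341910 = 167316/108673 - 1610581/341910 = -117819655453/37156385430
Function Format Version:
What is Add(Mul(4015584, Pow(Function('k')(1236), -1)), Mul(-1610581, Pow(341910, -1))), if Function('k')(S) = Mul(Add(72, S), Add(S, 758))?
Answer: Rational(-117819655453, 37156385430) ≈ -3.1709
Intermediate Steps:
Function('k')(S) = Mul(Add(72, S), Add(758, S))
Add(Mul(4015584, Pow(Function('k')(1236), -1)), Mul(-1610581, Pow(341910, -1))) = Add(Mul(4015584, Pow(Add(54576, Pow(1236, 2), Mul(830, 1236)), -1)), Mul(-1610581, Pow(341910, -1))) = Add(Mul(4015584, Pow(Add(54576, 1527696, 1025880), -1)), Mul(-1610581, Rational(1, 341910))) = Add(Mul(4015584, Pow(2608152, -1)), Rational(-1610581, 341910)) = Add(Mul(4015584, Rational(1, 2608152)), Rational(-1610581, 341910)) = Add(Rational(167316, 108673), Rational(-1610581, 341910)) = Rational(-117819655453, 37156385430)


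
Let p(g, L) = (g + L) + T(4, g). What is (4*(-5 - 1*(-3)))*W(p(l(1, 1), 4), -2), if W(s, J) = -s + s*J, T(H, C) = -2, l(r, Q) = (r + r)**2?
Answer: 144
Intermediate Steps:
l(r, Q) = 4*r**2 (l(r, Q) = (2*r)**2 = 4*r**2)
p(g, L) = -2 + L + g (p(g, L) = (g + L) - 2 = (L + g) - 2 = -2 + L + g)
W(s, J) = -s + J*s
(4*(-5 - 1*(-3)))*W(p(l(1, 1), 4), -2) = (4*(-5 - 1*(-3)))*((-2 + 4 + 4*1**2)*(-1 - 2)) = (4*(-5 + 3))*((-2 + 4 + 4*1)*(-3)) = (4*(-2))*((-2 + 4 + 4)*(-3)) = -48*(-3) = -8*(-18) = 144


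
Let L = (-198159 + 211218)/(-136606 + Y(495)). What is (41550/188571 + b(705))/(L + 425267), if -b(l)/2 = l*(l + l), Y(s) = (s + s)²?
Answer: -105408060955547900/22547445530129149 ≈ -4.6749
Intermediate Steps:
Y(s) = 4*s² (Y(s) = (2*s)² = 4*s²)
b(l) = -4*l² (b(l) = -2*l*(l + l) = -2*l*2*l = -4*l²)
L = 13059/843494 (L = (-198159 + 211218)/(-136606 + 4*495²) = 13059/(-136606 + 4*245025) = 13059/(-136606 + 980100) = 13059/843494 ≈ 0.015482)
(41550/188571 + b(705))/(L + 425267) = (41550/188571 - 4*705²)/(13059/843494 + 425267) = (41550*(1/188571) - 4*497025)/(358710175957/843494) = (13850/62857 - 1988100)*(843494/358710175957) = -124965987850/62857*843494/358710175957 = -105408060955547900/22547445530129149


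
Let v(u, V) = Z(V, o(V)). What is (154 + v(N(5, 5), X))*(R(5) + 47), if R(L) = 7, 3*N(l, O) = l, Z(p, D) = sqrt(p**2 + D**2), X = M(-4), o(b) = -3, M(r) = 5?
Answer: 8316 + 54*sqrt(34) ≈ 8630.9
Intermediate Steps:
X = 5
Z(p, D) = sqrt(D**2 + p**2)
N(l, O) = l/3
v(u, V) = sqrt(9 + V**2) (v(u, V) = sqrt((-3)**2 + V**2) = sqrt(9 + V**2))
(154 + v(N(5, 5), X))*(R(5) + 47) = (154 + sqrt(9 + 5**2))*(7 + 47) = (154 + sqrt(9 + 25))*54 = (154 + sqrt(34))*54 = 8316 + 54*sqrt(34)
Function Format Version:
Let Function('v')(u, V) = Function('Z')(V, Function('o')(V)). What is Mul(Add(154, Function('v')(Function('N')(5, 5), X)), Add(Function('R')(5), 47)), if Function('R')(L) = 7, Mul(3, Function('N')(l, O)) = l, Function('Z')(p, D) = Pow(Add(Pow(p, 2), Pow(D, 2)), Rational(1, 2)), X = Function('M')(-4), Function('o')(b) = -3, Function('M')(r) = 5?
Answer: Add(8316, Mul(54, Pow(34, Rational(1, 2)))) ≈ 8630.9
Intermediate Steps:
X = 5
Function('Z')(p, D) = Pow(Add(Pow(D, 2), Pow(p, 2)), Rational(1, 2))
Function('N')(l, O) = Mul(Rational(1, 3), l)
Function('v')(u, V) = Pow(Add(9, Pow(V, 2)), Rational(1, 2)) (Function('v')(u, V) = Pow(Add(Pow(-3, 2), Pow(V, 2)), Rational(1, 2)) = Pow(Add(9, Pow(V, 2)), Rational(1, 2)))
Mul(Add(154, Function('v')(Function('N')(5, 5), X)), Add(Function('R')(5), 47)) = Mul(Add(154, Pow(Add(9, Pow(5, 2)), Rational(1, 2))), Add(7, 47)) = Mul(Add(154, Pow(Add(9, 25), Rational(1, 2))), 54) = Mul(Add(154, Pow(34, Rational(1, 2))), 54) = Add(8316, Mul(54, Pow(34, Rational(1, 2))))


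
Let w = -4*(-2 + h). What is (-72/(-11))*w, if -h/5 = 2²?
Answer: 576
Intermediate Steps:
h = -20 (h = -5*2² = -5*4 = -20)
w = 88 (w = -4*(-2 - 20) = -4*(-22) = 88)
(-72/(-11))*w = -72/(-11)*88 = -72*(-1/11)*88 = (72/11)*88 = 576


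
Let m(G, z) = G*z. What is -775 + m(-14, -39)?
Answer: -229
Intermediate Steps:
-775 + m(-14, -39) = -775 - 14*(-39) = -775 + 546 = -229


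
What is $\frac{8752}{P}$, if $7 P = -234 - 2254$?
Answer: $- \frac{7658}{311} \approx -24.624$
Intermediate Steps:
$P = - \frac{2488}{7}$ ($P = \frac{-234 - 2254}{7} = \frac{1}{7} \left(-2488\right) = - \frac{2488}{7} \approx -355.43$)
$\frac{8752}{P} = \frac{8752}{- \frac{2488}{7}} = 8752 \left(- \frac{7}{2488}\right) = - \frac{7658}{311}$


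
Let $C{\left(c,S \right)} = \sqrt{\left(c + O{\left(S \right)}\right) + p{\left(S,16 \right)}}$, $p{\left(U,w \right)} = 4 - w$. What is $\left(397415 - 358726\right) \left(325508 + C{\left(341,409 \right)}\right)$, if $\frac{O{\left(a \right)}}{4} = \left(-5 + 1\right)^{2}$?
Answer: $12593579012 + 38689 \sqrt{393} \approx 1.2594 \cdot 10^{10}$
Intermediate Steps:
$O{\left(a \right)} = 64$ ($O{\left(a \right)} = 4 \left(-5 + 1\right)^{2} = 4 \left(-4\right)^{2} = 4 \cdot 16 = 64$)
$C{\left(c,S \right)} = \sqrt{52 + c}$ ($C{\left(c,S \right)} = \sqrt{\left(c + 64\right) + \left(4 - 16\right)} = \sqrt{\left(64 + c\right) + \left(4 - 16\right)} = \sqrt{\left(64 + c\right) - 12} = \sqrt{52 + c}$)
$\left(397415 - 358726\right) \left(325508 + C{\left(341,409 \right)}\right) = \left(397415 - 358726\right) \left(325508 + \sqrt{52 + 341}\right) = 38689 \left(325508 + \sqrt{393}\right) = 12593579012 + 38689 \sqrt{393}$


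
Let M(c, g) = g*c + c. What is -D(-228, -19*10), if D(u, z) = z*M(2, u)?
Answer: -86260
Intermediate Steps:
M(c, g) = c + c*g (M(c, g) = c*g + c = c + c*g)
D(u, z) = z*(2 + 2*u) (D(u, z) = z*(2*(1 + u)) = z*(2 + 2*u))
-D(-228, -19*10) = -2*(-19*10)*(1 - 228) = -2*(-190)*(-227) = -1*86260 = -86260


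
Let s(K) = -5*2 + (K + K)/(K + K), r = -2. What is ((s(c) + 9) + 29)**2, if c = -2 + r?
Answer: 841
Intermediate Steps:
c = -4 (c = -2 - 2 = -4)
s(K) = -9 (s(K) = -10 + (2*K)/((2*K)) = -10 + (2*K)*(1/(2*K)) = -10 + 1 = -9)
((s(c) + 9) + 29)**2 = ((-9 + 9) + 29)**2 = (0 + 29)**2 = 29**2 = 841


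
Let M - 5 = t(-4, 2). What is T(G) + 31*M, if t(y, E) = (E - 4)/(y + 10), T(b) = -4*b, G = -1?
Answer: 446/3 ≈ 148.67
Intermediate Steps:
t(y, E) = (-4 + E)/(10 + y)
M = 14/3 (M = 5 + (-4 + 2)/(10 - 4) = 5 - 2/6 = 5 + (1/6)*(-2) = 5 - 1/3 = 14/3 ≈ 4.6667)
T(G) + 31*M = -4*(-1) + 31*(14/3) = 4 + 434/3 = 446/3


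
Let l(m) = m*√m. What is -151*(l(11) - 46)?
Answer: 6946 - 1661*√11 ≈ 1437.1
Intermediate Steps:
l(m) = m^(3/2)
-151*(l(11) - 46) = -151*(11^(3/2) - 46) = -151*(11*√11 - 46) = -151*(-46 + 11*√11) = 6946 - 1661*√11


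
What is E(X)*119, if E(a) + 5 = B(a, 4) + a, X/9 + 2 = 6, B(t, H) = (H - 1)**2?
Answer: 4760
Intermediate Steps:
B(t, H) = (-1 + H)**2
X = 36 (X = -18 + 9*6 = -18 + 54 = 36)
E(a) = 4 + a (E(a) = -5 + ((-1 + 4)**2 + a) = -5 + (3**2 + a) = -5 + (9 + a) = 4 + a)
E(X)*119 = (4 + 36)*119 = 40*119 = 4760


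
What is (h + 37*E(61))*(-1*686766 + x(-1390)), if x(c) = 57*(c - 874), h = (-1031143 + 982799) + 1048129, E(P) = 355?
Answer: -826354316880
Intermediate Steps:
h = 999785 (h = -48344 + 1048129 = 999785)
x(c) = -49818 + 57*c (x(c) = 57*(-874 + c) = -49818 + 57*c)
(h + 37*E(61))*(-1*686766 + x(-1390)) = (999785 + 37*355)*(-1*686766 + (-49818 + 57*(-1390))) = (999785 + 13135)*(-686766 + (-49818 - 79230)) = 1012920*(-686766 - 129048) = 1012920*(-815814) = -826354316880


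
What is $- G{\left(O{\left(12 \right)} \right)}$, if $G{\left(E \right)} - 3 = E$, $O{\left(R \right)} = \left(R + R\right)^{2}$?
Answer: $-579$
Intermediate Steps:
$O{\left(R \right)} = 4 R^{2}$ ($O{\left(R \right)} = \left(2 R\right)^{2} = 4 R^{2}$)
$G{\left(E \right)} = 3 + E$
$- G{\left(O{\left(12 \right)} \right)} = - (3 + 4 \cdot 12^{2}) = - (3 + 4 \cdot 144) = - (3 + 576) = \left(-1\right) 579 = -579$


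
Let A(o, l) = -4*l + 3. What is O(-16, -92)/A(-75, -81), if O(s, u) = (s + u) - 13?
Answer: -121/327 ≈ -0.37003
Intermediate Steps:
O(s, u) = -13 + s + u
A(o, l) = 3 - 4*l
O(-16, -92)/A(-75, -81) = (-13 - 16 - 92)/(3 - 4*(-81)) = -121/(3 + 324) = -121/327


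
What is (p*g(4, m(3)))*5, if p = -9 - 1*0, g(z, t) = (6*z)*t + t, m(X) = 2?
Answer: -2250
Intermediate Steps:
g(z, t) = t + 6*t*z (g(z, t) = 6*t*z + t = t + 6*t*z)
p = -9 (p = -9 + 0 = -9)
(p*g(4, m(3)))*5 = -18*(1 + 6*4)*5 = -18*(1 + 24)*5 = -18*25*5 = -9*50*5 = -450*5 = -2250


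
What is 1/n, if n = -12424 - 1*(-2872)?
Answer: -1/9552 ≈ -0.00010469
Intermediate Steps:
n = -9552 (n = -12424 + 2872 = -9552)
1/n = 1/(-9552) = -1/9552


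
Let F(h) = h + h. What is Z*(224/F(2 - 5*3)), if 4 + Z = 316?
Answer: -2688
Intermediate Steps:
Z = 312 (Z = -4 + 316 = 312)
F(h) = 2*h
Z*(224/F(2 - 5*3)) = 312*(224/((2*(2 - 5*3)))) = 312*(224/((2*(2 - 15)))) = 312*(224/((2*(-13)))) = 312*(224/(-26)) = 312*(224*(-1/26)) = 312*(-112/13) = -2688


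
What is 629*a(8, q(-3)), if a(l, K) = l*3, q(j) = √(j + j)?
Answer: 15096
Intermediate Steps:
q(j) = √2*√j (q(j) = √(2*j) = √2*√j)
a(l, K) = 3*l
629*a(8, q(-3)) = 629*(3*8) = 629*24 = 15096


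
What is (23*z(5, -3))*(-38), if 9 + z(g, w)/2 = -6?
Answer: 26220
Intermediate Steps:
z(g, w) = -30 (z(g, w) = -18 + 2*(-6) = -18 - 12 = -30)
(23*z(5, -3))*(-38) = (23*(-30))*(-38) = -690*(-38) = 26220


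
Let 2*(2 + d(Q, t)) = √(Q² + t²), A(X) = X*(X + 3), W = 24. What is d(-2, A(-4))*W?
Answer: -48 + 24*√5 ≈ 5.6656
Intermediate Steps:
A(X) = X*(3 + X)
d(Q, t) = -2 + √(Q² + t²)/2
d(-2, A(-4))*W = (-2 + √((-2)² + (-4*(3 - 4))²)/2)*24 = (-2 + √(4 + (-4*(-1))²)/2)*24 = (-2 + √(4 + 4²)/2)*24 = (-2 + √(4 + 16)/2)*24 = (-2 + √20/2)*24 = (-2 + (2*√5)/2)*24 = (-2 + √5)*24 = -48 + 24*√5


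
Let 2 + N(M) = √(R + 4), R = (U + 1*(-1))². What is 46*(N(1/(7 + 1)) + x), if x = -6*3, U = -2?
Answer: -920 + 46*√13 ≈ -754.14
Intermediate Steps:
x = -18
R = 9 (R = (-2 + 1*(-1))² = (-2 - 1)² = (-3)² = 9)
N(M) = -2 + √13 (N(M) = -2 + √(9 + 4) = -2 + √13)
46*(N(1/(7 + 1)) + x) = 46*((-2 + √13) - 18) = 46*(-20 + √13) = -920 + 46*√13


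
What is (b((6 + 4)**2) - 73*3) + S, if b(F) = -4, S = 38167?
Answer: 37944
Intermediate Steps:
(b((6 + 4)**2) - 73*3) + S = (-4 - 73*3) + 38167 = (-4 - 219) + 38167 = -223 + 38167 = 37944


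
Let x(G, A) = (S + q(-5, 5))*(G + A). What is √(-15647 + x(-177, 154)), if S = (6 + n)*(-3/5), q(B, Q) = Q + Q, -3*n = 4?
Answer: I*√395315/5 ≈ 125.75*I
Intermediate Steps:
n = -4/3 (n = -⅓*4 = -4/3 ≈ -1.3333)
q(B, Q) = 2*Q
S = -14/5 (S = (6 - 4/3)*(-3/5) = 14*(-3*⅕)/3 = (14/3)*(-⅗) = -14/5 ≈ -2.8000)
x(G, A) = 36*A/5 + 36*G/5 (x(G, A) = (-14/5 + 2*5)*(G + A) = (-14/5 + 10)*(A + G) = 36*(A + G)/5 = 36*A/5 + 36*G/5)
√(-15647 + x(-177, 154)) = √(-15647 + ((36/5)*154 + (36/5)*(-177))) = √(-15647 + (5544/5 - 6372/5)) = √(-15647 - 828/5) = √(-79063/5) = I*√395315/5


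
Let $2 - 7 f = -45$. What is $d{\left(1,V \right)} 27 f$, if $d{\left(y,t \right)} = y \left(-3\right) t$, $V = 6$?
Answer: $- \frac{22842}{7} \approx -3263.1$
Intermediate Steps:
$d{\left(y,t \right)} = - 3 t y$ ($d{\left(y,t \right)} = - 3 y t = - 3 t y$)
$f = \frac{47}{7}$ ($f = \frac{2}{7} - - \frac{45}{7} = \frac{2}{7} + \frac{45}{7} = \frac{47}{7} \approx 6.7143$)
$d{\left(1,V \right)} 27 f = \left(-3\right) 6 \cdot 1 \cdot 27 \cdot \frac{47}{7} = \left(-18\right) 27 \cdot \frac{47}{7} = \left(-486\right) \frac{47}{7} = - \frac{22842}{7}$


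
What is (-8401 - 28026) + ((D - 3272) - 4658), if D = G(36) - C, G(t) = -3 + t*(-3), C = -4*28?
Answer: -44356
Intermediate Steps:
C = -112
G(t) = -3 - 3*t
D = 1 (D = (-3 - 3*36) - 1*(-112) = (-3 - 108) + 112 = -111 + 112 = 1)
(-8401 - 28026) + ((D - 3272) - 4658) = (-8401 - 28026) + ((1 - 3272) - 4658) = -36427 + (-3271 - 4658) = -36427 - 7929 = -44356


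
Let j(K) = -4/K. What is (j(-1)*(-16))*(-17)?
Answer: 1088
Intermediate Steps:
(j(-1)*(-16))*(-17) = (-4/(-1)*(-16))*(-17) = (-4*(-1)*(-16))*(-17) = (4*(-16))*(-17) = -64*(-17) = 1088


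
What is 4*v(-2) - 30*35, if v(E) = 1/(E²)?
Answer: -1049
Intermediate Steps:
v(E) = E⁻²
4*v(-2) - 30*35 = 4/(-2)² - 30*35 = 4*(¼) - 1050 = 1 - 1050 = -1049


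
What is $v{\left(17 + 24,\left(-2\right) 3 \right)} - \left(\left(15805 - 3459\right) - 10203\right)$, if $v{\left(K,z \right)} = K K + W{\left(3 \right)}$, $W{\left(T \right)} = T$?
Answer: $-459$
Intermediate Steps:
$v{\left(K,z \right)} = 3 + K^{2}$ ($v{\left(K,z \right)} = K K + 3 = K^{2} + 3 = 3 + K^{2}$)
$v{\left(17 + 24,\left(-2\right) 3 \right)} - \left(\left(15805 - 3459\right) - 10203\right) = \left(3 + \left(17 + 24\right)^{2}\right) - \left(\left(15805 - 3459\right) - 10203\right) = \left(3 + 41^{2}\right) - \left(12346 - 10203\right) = \left(3 + 1681\right) - 2143 = 1684 - 2143 = -459$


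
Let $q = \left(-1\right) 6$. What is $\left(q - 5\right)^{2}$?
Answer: $121$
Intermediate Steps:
$q = -6$
$\left(q - 5\right)^{2} = \left(-6 - 5\right)^{2} = \left(-11\right)^{2} = 121$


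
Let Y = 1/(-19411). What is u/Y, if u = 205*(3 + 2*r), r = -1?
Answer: -3979255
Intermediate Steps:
Y = -1/19411 ≈ -5.1517e-5
u = 205 (u = 205*(3 + 2*(-1)) = 205*(3 - 2) = 205*1 = 205)
u/Y = 205/(-1/19411) = 205*(-19411) = -3979255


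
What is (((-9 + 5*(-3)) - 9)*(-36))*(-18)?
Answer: -21384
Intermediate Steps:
(((-9 + 5*(-3)) - 9)*(-36))*(-18) = (((-9 - 15) - 9)*(-36))*(-18) = ((-24 - 9)*(-36))*(-18) = -33*(-36)*(-18) = 1188*(-18) = -21384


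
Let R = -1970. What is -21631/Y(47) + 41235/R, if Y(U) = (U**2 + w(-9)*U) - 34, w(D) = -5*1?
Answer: -126401/3940 ≈ -32.081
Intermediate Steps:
w(D) = -5
Y(U) = -34 + U**2 - 5*U (Y(U) = (U**2 - 5*U) - 34 = -34 + U**2 - 5*U)
-21631/Y(47) + 41235/R = -21631/(-34 + 47**2 - 5*47) + 41235/(-1970) = -21631/(-34 + 2209 - 235) + 41235*(-1/1970) = -21631/1940 - 8247/394 = -21631*1/1940 - 8247/394 = -223/20 - 8247/394 = -126401/3940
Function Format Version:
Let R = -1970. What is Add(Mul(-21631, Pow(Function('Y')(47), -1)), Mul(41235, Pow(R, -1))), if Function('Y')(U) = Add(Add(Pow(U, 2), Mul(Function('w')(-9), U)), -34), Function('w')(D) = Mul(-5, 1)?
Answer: Rational(-126401, 3940) ≈ -32.081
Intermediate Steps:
Function('w')(D) = -5
Function('Y')(U) = Add(-34, Pow(U, 2), Mul(-5, U)) (Function('Y')(U) = Add(Add(Pow(U, 2), Mul(-5, U)), -34) = Add(-34, Pow(U, 2), Mul(-5, U)))
Add(Mul(-21631, Pow(Function('Y')(47), -1)), Mul(41235, Pow(R, -1))) = Add(Mul(-21631, Pow(Add(-34, Pow(47, 2), Mul(-5, 47)), -1)), Mul(41235, Pow(-1970, -1))) = Add(Mul(-21631, Pow(Add(-34, 2209, -235), -1)), Mul(41235, Rational(-1, 1970))) = Add(Mul(-21631, Pow(1940, -1)), Rational(-8247, 394)) = Add(Mul(-21631, Rational(1, 1940)), Rational(-8247, 394)) = Add(Rational(-223, 20), Rational(-8247, 394)) = Rational(-126401, 3940)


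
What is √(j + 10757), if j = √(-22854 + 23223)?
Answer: √(10757 + 3*√41) ≈ 103.81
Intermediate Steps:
j = 3*√41 (j = √369 = 3*√41 ≈ 19.209)
√(j + 10757) = √(3*√41 + 10757) = √(10757 + 3*√41)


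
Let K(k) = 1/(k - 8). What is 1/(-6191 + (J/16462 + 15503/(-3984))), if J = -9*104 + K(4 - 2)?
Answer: -10930768/67715541367 ≈ -0.00016142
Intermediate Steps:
K(k) = 1/(-8 + k)
J = -5617/6 (J = -9*104 + 1/(-8 + (4 - 2)) = -936 + 1/(-8 + 2) = -936 + 1/(-6) = -936 - ⅙ = -5617/6 ≈ -936.17)
1/(-6191 + (J/16462 + 15503/(-3984))) = 1/(-6191 + (-5617/6/16462 + 15503/(-3984))) = 1/(-6191 + (-5617/6*1/16462 + 15503*(-1/3984))) = 1/(-6191 + (-5617/98772 - 15503/3984)) = 1/(-6191 - 43156679/10930768) = 1/(-67715541367/10930768) = -10930768/67715541367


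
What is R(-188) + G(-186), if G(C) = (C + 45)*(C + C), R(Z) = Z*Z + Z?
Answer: 87608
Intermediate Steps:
R(Z) = Z + Z² (R(Z) = Z² + Z = Z + Z²)
G(C) = 2*C*(45 + C) (G(C) = (45 + C)*(2*C) = 2*C*(45 + C))
R(-188) + G(-186) = -188*(1 - 188) + 2*(-186)*(45 - 186) = -188*(-187) + 2*(-186)*(-141) = 35156 + 52452 = 87608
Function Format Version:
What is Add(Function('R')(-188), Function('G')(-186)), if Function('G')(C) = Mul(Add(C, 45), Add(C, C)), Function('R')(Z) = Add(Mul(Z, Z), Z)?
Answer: 87608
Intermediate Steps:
Function('R')(Z) = Add(Z, Pow(Z, 2)) (Function('R')(Z) = Add(Pow(Z, 2), Z) = Add(Z, Pow(Z, 2)))
Function('G')(C) = Mul(2, C, Add(45, C)) (Function('G')(C) = Mul(Add(45, C), Mul(2, C)) = Mul(2, C, Add(45, C)))
Add(Function('R')(-188), Function('G')(-186)) = Add(Mul(-188, Add(1, -188)), Mul(2, -186, Add(45, -186))) = Add(Mul(-188, -187), Mul(2, -186, -141)) = Add(35156, 52452) = 87608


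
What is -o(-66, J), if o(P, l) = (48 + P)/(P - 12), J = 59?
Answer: -3/13 ≈ -0.23077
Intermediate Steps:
o(P, l) = (48 + P)/(-12 + P)
-o(-66, J) = -(48 - 66)/(-12 - 66) = -(-18)/(-78) = -(-1)*(-18)/78 = -1*3/13 = -3/13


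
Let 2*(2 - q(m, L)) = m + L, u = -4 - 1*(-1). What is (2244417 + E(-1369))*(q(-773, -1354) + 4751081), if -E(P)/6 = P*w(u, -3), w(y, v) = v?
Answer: 21097391994075/2 ≈ 1.0549e+13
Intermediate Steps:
u = -3 (u = -4 + 1 = -3)
E(P) = 18*P (E(P) = -6*P*(-3) = -(-18)*P = 18*P)
q(m, L) = 2 - L/2 - m/2 (q(m, L) = 2 - (m + L)/2 = 2 - (L + m)/2 = 2 + (-L/2 - m/2) = 2 - L/2 - m/2)
(2244417 + E(-1369))*(q(-773, -1354) + 4751081) = (2244417 + 18*(-1369))*((2 - 1/2*(-1354) - 1/2*(-773)) + 4751081) = (2244417 - 24642)*((2 + 677 + 773/2) + 4751081) = 2219775*(2131/2 + 4751081) = 2219775*(9504293/2) = 21097391994075/2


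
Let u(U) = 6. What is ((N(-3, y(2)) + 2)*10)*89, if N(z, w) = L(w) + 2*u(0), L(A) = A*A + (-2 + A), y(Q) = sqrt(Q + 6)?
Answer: 17800 + 1780*sqrt(2) ≈ 20317.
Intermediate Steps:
y(Q) = sqrt(6 + Q)
L(A) = -2 + A + A**2 (L(A) = A**2 + (-2 + A) = -2 + A + A**2)
N(z, w) = 10 + w + w**2 (N(z, w) = (-2 + w + w**2) + 2*6 = (-2 + w + w**2) + 12 = 10 + w + w**2)
((N(-3, y(2)) + 2)*10)*89 = (((10 + sqrt(6 + 2) + (sqrt(6 + 2))**2) + 2)*10)*89 = (((10 + sqrt(8) + (sqrt(8))**2) + 2)*10)*89 = (((10 + 2*sqrt(2) + (2*sqrt(2))**2) + 2)*10)*89 = (((10 + 2*sqrt(2) + 8) + 2)*10)*89 = (((18 + 2*sqrt(2)) + 2)*10)*89 = ((20 + 2*sqrt(2))*10)*89 = (200 + 20*sqrt(2))*89 = 17800 + 1780*sqrt(2)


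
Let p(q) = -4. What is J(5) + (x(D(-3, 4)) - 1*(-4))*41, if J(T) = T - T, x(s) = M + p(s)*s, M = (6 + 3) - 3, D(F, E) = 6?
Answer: -574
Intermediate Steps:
M = 6 (M = 9 - 3 = 6)
x(s) = 6 - 4*s
J(T) = 0
J(5) + (x(D(-3, 4)) - 1*(-4))*41 = 0 + ((6 - 4*6) - 1*(-4))*41 = 0 + ((6 - 24) + 4)*41 = 0 + (-18 + 4)*41 = 0 - 14*41 = 0 - 574 = -574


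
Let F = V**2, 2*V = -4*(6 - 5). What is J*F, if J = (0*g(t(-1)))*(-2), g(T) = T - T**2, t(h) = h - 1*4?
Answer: 0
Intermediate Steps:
t(h) = -4 + h (t(h) = h - 4 = -4 + h)
V = -2 (V = (-4*(6 - 5))/2 = (-4*1)/2 = (1/2)*(-4) = -2)
J = 0 (J = (0*((-4 - 1)*(1 - (-4 - 1))))*(-2) = (0*(-5*(1 - 1*(-5))))*(-2) = (0*(-5*(1 + 5)))*(-2) = (0*(-5*6))*(-2) = (0*(-30))*(-2) = 0*(-2) = 0)
F = 4 (F = (-2)**2 = 4)
J*F = 0*4 = 0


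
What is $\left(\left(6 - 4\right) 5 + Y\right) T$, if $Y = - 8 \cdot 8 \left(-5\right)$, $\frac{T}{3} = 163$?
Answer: $161370$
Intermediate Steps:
$T = 489$ ($T = 3 \cdot 163 = 489$)
$Y = 320$ ($Y = - 64 \left(-5\right) = \left(-1\right) \left(-320\right) = 320$)
$\left(\left(6 - 4\right) 5 + Y\right) T = \left(\left(6 - 4\right) 5 + 320\right) 489 = \left(2 \cdot 5 + 320\right) 489 = \left(10 + 320\right) 489 = 330 \cdot 489 = 161370$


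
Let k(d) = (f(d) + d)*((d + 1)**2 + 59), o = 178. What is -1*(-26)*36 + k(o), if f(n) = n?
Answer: 11428536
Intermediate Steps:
k(d) = 2*d*(59 + (1 + d)**2) (k(d) = (d + d)*((d + 1)**2 + 59) = (2*d)*((1 + d)**2 + 59) = (2*d)*(59 + (1 + d)**2) = 2*d*(59 + (1 + d)**2))
-1*(-26)*36 + k(o) = -1*(-26)*36 + 2*178*(59 + (1 + 178)**2) = 26*36 + 2*178*(59 + 179**2) = 936 + 2*178*(59 + 32041) = 936 + 2*178*32100 = 936 + 11427600 = 11428536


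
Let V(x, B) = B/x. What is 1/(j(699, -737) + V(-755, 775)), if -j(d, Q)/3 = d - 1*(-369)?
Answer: -151/483959 ≈ -0.00031201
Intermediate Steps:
j(d, Q) = -1107 - 3*d (j(d, Q) = -3*(d - 1*(-369)) = -3*(d + 369) = -3*(369 + d) = -1107 - 3*d)
1/(j(699, -737) + V(-755, 775)) = 1/((-1107 - 3*699) + 775/(-755)) = 1/((-1107 - 2097) + 775*(-1/755)) = 1/(-3204 - 155/151) = 1/(-483959/151) = -151/483959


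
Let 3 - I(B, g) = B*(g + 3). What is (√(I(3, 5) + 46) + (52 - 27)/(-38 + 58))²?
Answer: 625/16 ≈ 39.063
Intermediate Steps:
I(B, g) = 3 - B*(3 + g) (I(B, g) = 3 - B*(g + 3) = 3 - B*(3 + g))
(√(I(3, 5) + 46) + (52 - 27)/(-38 + 58))² = (√((3 - 3*3 - 1*3*5) + 46) + (52 - 27)/(-38 + 58))² = (√((3 - 9 - 15) + 46) + 25/20)² = (√(-21 + 46) + 25*(1/20))² = (√25 + 5/4)² = (5 + 5/4)² = (25/4)² = 625/16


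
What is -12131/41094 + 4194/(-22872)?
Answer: -37484039/78325164 ≈ -0.47857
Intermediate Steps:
-12131/41094 + 4194/(-22872) = -12131*1/41094 + 4194*(-1/22872) = -12131/41094 - 699/3812 = -37484039/78325164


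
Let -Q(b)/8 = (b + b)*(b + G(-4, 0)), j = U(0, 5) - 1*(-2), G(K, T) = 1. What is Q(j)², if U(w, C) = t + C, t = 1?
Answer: 1327104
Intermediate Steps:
U(w, C) = 1 + C
j = 8 (j = (1 + 5) - 1*(-2) = 6 + 2 = 8)
Q(b) = -16*b*(1 + b) (Q(b) = -8*(b + b)*(b + 1) = -8*2*b*(1 + b) = -16*b*(1 + b))
Q(j)² = (-16*8*(1 + 8))² = (-16*8*9)² = (-1152)² = 1327104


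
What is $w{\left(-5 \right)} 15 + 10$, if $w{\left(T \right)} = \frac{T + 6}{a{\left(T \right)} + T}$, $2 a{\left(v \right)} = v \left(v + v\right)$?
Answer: $\frac{43}{4} \approx 10.75$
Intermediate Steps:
$a{\left(v \right)} = v^{2}$ ($a{\left(v \right)} = \frac{v \left(v + v\right)}{2} = \frac{v 2 v}{2} = \frac{2 v^{2}}{2} = v^{2}$)
$w{\left(T \right)} = \frac{6 + T}{T + T^{2}}$ ($w{\left(T \right)} = \frac{T + 6}{T^{2} + T} = \frac{6 + T}{T + T^{2}}$)
$w{\left(-5 \right)} 15 + 10 = \frac{6 - 5}{\left(-5\right) \left(1 - 5\right)} 15 + 10 = \left(- \frac{1}{5}\right) \frac{1}{-4} \cdot 1 \cdot 15 + 10 = \left(- \frac{1}{5}\right) \left(- \frac{1}{4}\right) 1 \cdot 15 + 10 = \frac{1}{20} \cdot 15 + 10 = \frac{3}{4} + 10 = \frac{43}{4}$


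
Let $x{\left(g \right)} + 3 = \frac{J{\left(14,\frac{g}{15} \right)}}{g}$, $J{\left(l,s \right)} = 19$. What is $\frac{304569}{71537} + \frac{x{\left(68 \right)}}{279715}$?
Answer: $\frac{1158615595687}{272135618588} \approx 4.2575$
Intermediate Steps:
$x{\left(g \right)} = -3 + \frac{19}{g}$
$\frac{304569}{71537} + \frac{x{\left(68 \right)}}{279715} = \frac{304569}{71537} + \frac{-3 + \frac{19}{68}}{279715} = 304569 \cdot \frac{1}{71537} + \left(-3 + 19 \cdot \frac{1}{68}\right) \frac{1}{279715} = \frac{304569}{71537} + \left(-3 + \frac{19}{68}\right) \frac{1}{279715} = \frac{304569}{71537} - \frac{37}{3804124} = \frac{1158615595687}{272135618588}$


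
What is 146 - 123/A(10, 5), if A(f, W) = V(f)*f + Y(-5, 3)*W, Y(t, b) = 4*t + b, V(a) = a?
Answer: 689/5 ≈ 137.80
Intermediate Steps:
Y(t, b) = b + 4*t
A(f, W) = f² - 17*W (A(f, W) = f*f + (3 + 4*(-5))*W = f² + (3 - 20)*W = f² - 17*W)
146 - 123/A(10, 5) = 146 - 123/(10² - 17*5) = 146 - 123/(100 - 85) = 146 - 123/15 = 146 + (1/15)*(-123) = 146 - 41/5 = 689/5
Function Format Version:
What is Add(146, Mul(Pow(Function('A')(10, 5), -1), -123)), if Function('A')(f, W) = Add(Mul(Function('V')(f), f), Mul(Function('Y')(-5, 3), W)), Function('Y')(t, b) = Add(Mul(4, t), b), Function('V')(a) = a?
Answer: Rational(689, 5) ≈ 137.80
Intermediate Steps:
Function('Y')(t, b) = Add(b, Mul(4, t))
Function('A')(f, W) = Add(Pow(f, 2), Mul(-17, W)) (Function('A')(f, W) = Add(Mul(f, f), Mul(Add(3, Mul(4, -5)), W)) = Add(Pow(f, 2), Mul(Add(3, -20), W)) = Add(Pow(f, 2), Mul(-17, W)))
Add(146, Mul(Pow(Function('A')(10, 5), -1), -123)) = Add(146, Mul(Pow(Add(Pow(10, 2), Mul(-17, 5)), -1), -123)) = Add(146, Mul(Pow(Add(100, -85), -1), -123)) = Add(146, Mul(Pow(15, -1), -123)) = Add(146, Mul(Rational(1, 15), -123)) = Add(146, Rational(-41, 5)) = Rational(689, 5)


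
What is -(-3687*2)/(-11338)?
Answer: -3687/5669 ≈ -0.65038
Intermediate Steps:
-(-3687*2)/(-11338) = -(-7374)*(-1)/11338 = -1*3687/5669 = -3687/5669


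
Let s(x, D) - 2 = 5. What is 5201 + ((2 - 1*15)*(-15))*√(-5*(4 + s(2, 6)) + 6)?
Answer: 5201 + 1365*I ≈ 5201.0 + 1365.0*I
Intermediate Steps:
s(x, D) = 7 (s(x, D) = 2 + 5 = 7)
5201 + ((2 - 1*15)*(-15))*√(-5*(4 + s(2, 6)) + 6) = 5201 + ((2 - 1*15)*(-15))*√(-5*(4 + 7) + 6) = 5201 + ((2 - 15)*(-15))*√(-5*11 + 6) = 5201 + (-13*(-15))*√(-55 + 6) = 5201 + 195*√(-49) = 5201 + 195*(7*I) = 5201 + 1365*I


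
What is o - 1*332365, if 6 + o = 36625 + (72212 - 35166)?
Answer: -258700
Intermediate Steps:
o = 73665 (o = -6 + (36625 + (72212 - 35166)) = -6 + (36625 + 37046) = -6 + 73671 = 73665)
o - 1*332365 = 73665 - 1*332365 = 73665 - 332365 = -258700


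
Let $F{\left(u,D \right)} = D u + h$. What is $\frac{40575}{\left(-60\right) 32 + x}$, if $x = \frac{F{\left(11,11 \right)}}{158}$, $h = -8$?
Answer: $- \frac{6410850}{303247} \approx -21.141$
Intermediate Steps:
$F{\left(u,D \right)} = -8 + D u$ ($F{\left(u,D \right)} = D u - 8 = -8 + D u$)
$x = \frac{113}{158}$ ($x = \frac{-8 + 11 \cdot 11}{158} = \left(-8 + 121\right) \frac{1}{158} = 113 \cdot \frac{1}{158} = \frac{113}{158} \approx 0.71519$)
$\frac{40575}{\left(-60\right) 32 + x} = \frac{40575}{\left(-60\right) 32 + \frac{113}{158}} = \frac{40575}{-1920 + \frac{113}{158}} = \frac{40575}{- \frac{303247}{158}} = 40575 \left(- \frac{158}{303247}\right) = - \frac{6410850}{303247}$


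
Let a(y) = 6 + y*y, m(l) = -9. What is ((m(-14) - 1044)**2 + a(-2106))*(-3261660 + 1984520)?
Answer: -7080529294140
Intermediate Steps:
a(y) = 6 + y**2
((m(-14) - 1044)**2 + a(-2106))*(-3261660 + 1984520) = ((-9 - 1044)**2 + (6 + (-2106)**2))*(-3261660 + 1984520) = ((-1053)**2 + (6 + 4435236))*(-1277140) = (1108809 + 4435242)*(-1277140) = 5544051*(-1277140) = -7080529294140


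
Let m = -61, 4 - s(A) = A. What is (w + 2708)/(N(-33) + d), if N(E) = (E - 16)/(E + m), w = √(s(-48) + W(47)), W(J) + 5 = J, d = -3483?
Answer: -254552/327353 - 94*√94/327353 ≈ -0.78039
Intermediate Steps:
W(J) = -5 + J
s(A) = 4 - A
w = √94 (w = √((4 - 1*(-48)) + (-5 + 47)) = √((4 + 48) + 42) = √(52 + 42) = √94 ≈ 9.6954)
N(E) = (-16 + E)/(-61 + E) (N(E) = (E - 16)/(E - 61) = (-16 + E)/(-61 + E))
(w + 2708)/(N(-33) + d) = (√94 + 2708)/((-16 - 33)/(-61 - 33) - 3483) = (2708 + √94)/(-49/(-94) - 3483) = (2708 + √94)/(-1/94*(-49) - 3483) = (2708 + √94)/(49/94 - 3483) = (2708 + √94)/(-327353/94) = (2708 + √94)*(-94/327353) = -254552/327353 - 94*√94/327353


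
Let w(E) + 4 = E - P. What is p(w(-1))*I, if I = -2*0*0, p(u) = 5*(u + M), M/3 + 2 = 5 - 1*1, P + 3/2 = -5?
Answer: 0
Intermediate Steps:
P = -13/2 (P = -3/2 - 5 = -13/2 ≈ -6.5000)
M = 6 (M = -6 + 3*(5 - 1*1) = -6 + 3*(5 - 1) = -6 + 3*4 = -6 + 12 = 6)
w(E) = 5/2 + E (w(E) = -4 + (E - 1*(-13/2)) = -4 + (E + 13/2) = -4 + (13/2 + E) = 5/2 + E)
p(u) = 30 + 5*u (p(u) = 5*(u + 6) = 5*(6 + u) = 30 + 5*u)
I = 0 (I = 0*0 = 0)
p(w(-1))*I = (30 + 5*(5/2 - 1))*0 = (30 + 5*(3/2))*0 = (30 + 15/2)*0 = (75/2)*0 = 0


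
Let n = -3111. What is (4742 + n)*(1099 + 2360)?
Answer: 5641629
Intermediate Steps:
(4742 + n)*(1099 + 2360) = (4742 - 3111)*(1099 + 2360) = 1631*3459 = 5641629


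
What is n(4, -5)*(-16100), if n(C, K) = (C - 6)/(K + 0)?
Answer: -6440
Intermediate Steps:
n(C, K) = (-6 + C)/K
n(4, -5)*(-16100) = ((-6 + 4)/(-5))*(-16100) = -⅕*(-2)*(-16100) = (⅖)*(-16100) = -6440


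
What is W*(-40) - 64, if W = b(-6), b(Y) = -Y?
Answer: -304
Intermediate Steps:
W = 6 (W = -1*(-6) = 6)
W*(-40) - 64 = 6*(-40) - 64 = -240 - 64 = -304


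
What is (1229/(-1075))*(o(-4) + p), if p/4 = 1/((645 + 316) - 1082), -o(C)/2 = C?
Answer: -1184756/130075 ≈ -9.1082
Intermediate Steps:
o(C) = -2*C
p = -4/121 (p = 4/((645 + 316) - 1082) = 4/(961 - 1082) = 4/(-121) = 4*(-1/121) = -4/121 ≈ -0.033058)
(1229/(-1075))*(o(-4) + p) = (1229/(-1075))*(-2*(-4) - 4/121) = (1229*(-1/1075))*(8 - 4/121) = -1229/1075*964/121 = -1184756/130075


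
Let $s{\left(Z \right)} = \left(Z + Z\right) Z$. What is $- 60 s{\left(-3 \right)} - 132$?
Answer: $-1212$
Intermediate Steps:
$s{\left(Z \right)} = 2 Z^{2}$ ($s{\left(Z \right)} = 2 Z Z = 2 Z^{2}$)
$- 60 s{\left(-3 \right)} - 132 = - 60 \cdot 2 \left(-3\right)^{2} - 132 = - 60 \cdot 2 \cdot 9 - 132 = \left(-60\right) 18 - 132 = -1080 - 132 = -1212$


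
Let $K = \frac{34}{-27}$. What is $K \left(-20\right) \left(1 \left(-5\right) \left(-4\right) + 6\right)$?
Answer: $\frac{17680}{27} \approx 654.81$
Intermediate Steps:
$K = - \frac{34}{27}$ ($K = 34 \left(- \frac{1}{27}\right) = - \frac{34}{27} \approx -1.2593$)
$K \left(-20\right) \left(1 \left(-5\right) \left(-4\right) + 6\right) = \left(- \frac{34}{27}\right) \left(-20\right) \left(1 \left(-5\right) \left(-4\right) + 6\right) = \frac{680 \left(\left(-5\right) \left(-4\right) + 6\right)}{27} = \frac{680 \left(20 + 6\right)}{27} = \frac{680}{27} \cdot 26 = \frac{17680}{27}$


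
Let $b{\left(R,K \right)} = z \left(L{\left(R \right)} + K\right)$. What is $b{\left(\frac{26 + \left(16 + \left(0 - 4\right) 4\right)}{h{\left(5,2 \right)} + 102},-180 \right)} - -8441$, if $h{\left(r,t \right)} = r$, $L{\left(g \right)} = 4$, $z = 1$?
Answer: $8265$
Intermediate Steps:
$b{\left(R,K \right)} = 4 + K$ ($b{\left(R,K \right)} = 1 \left(4 + K\right) = 4 + K$)
$b{\left(\frac{26 + \left(16 + \left(0 - 4\right) 4\right)}{h{\left(5,2 \right)} + 102},-180 \right)} - -8441 = \left(4 - 180\right) - -8441 = -176 + 8441 = 8265$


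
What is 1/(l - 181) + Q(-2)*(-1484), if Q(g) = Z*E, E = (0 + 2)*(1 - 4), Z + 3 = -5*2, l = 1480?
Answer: -150361847/1299 ≈ -1.1575e+5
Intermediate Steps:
Z = -13 (Z = -3 - 5*2 = -3 - 10 = -13)
E = -6 (E = 2*(-3) = -6)
Q(g) = 78 (Q(g) = -13*(-6) = 78)
1/(l - 181) + Q(-2)*(-1484) = 1/(1480 - 181) + 78*(-1484) = 1/1299 - 115752 = -150361847/1299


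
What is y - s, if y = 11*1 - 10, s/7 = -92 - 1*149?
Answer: 1688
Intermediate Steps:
s = -1687 (s = 7*(-92 - 1*149) = 7*(-92 - 149) = 7*(-241) = -1687)
y = 1 (y = 11 - 10 = 1)
y - s = 1 - 1*(-1687) = 1 + 1687 = 1688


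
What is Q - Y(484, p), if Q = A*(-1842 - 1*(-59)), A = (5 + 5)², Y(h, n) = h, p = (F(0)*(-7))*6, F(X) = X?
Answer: -178784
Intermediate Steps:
p = 0 (p = (0*(-7))*6 = 0*6 = 0)
A = 100 (A = 10² = 100)
Q = -178300 (Q = 100*(-1842 - 1*(-59)) = 100*(-1842 + 59) = 100*(-1783) = -178300)
Q - Y(484, p) = -178300 - 1*484 = -178300 - 484 = -178784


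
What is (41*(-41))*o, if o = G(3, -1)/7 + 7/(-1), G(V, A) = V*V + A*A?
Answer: 65559/7 ≈ 9365.6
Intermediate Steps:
G(V, A) = A² + V² (G(V, A) = V² + A² = A² + V²)
o = -39/7 (o = ((-1)² + 3²)/7 + 7/(-1) = (1 + 9)*(⅐) + 7*(-1) = 10*(⅐) - 7 = 10/7 - 7 = -39/7 ≈ -5.5714)
(41*(-41))*o = (41*(-41))*(-39/7) = -1681*(-39/7) = 65559/7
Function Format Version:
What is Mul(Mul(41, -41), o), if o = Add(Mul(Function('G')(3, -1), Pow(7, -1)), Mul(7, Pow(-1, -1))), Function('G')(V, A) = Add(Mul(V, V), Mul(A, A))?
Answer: Rational(65559, 7) ≈ 9365.6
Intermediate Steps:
Function('G')(V, A) = Add(Pow(A, 2), Pow(V, 2)) (Function('G')(V, A) = Add(Pow(V, 2), Pow(A, 2)) = Add(Pow(A, 2), Pow(V, 2)))
o = Rational(-39, 7) (o = Add(Mul(Add(Pow(-1, 2), Pow(3, 2)), Pow(7, -1)), Mul(7, Pow(-1, -1))) = Add(Mul(Add(1, 9), Rational(1, 7)), Mul(7, -1)) = Add(Mul(10, Rational(1, 7)), -7) = Add(Rational(10, 7), -7) = Rational(-39, 7) ≈ -5.5714)
Mul(Mul(41, -41), o) = Mul(Mul(41, -41), Rational(-39, 7)) = Mul(-1681, Rational(-39, 7)) = Rational(65559, 7)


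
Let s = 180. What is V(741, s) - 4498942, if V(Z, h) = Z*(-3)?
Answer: -4501165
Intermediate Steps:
V(Z, h) = -3*Z
V(741, s) - 4498942 = -3*741 - 4498942 = -2223 - 4498942 = -4501165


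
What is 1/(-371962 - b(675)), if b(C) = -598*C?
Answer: 1/31688 ≈ 3.1558e-5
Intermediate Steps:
1/(-371962 - b(675)) = 1/(-371962 - (-598)*675) = 1/(-371962 - 1*(-403650)) = 1/(-371962 + 403650) = 1/31688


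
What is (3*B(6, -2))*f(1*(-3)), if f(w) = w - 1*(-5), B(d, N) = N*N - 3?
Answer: 6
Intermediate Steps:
B(d, N) = -3 + N² (B(d, N) = N² - 3 = -3 + N²)
f(w) = 5 + w (f(w) = w + 5 = 5 + w)
(3*B(6, -2))*f(1*(-3)) = (3*(-3 + (-2)²))*(5 + 1*(-3)) = (3*(-3 + 4))*(5 - 3) = (3*1)*2 = 3*2 = 6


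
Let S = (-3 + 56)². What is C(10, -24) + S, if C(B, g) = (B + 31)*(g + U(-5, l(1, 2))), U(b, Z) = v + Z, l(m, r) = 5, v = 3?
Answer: 2153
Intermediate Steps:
U(b, Z) = 3 + Z
C(B, g) = (8 + g)*(31 + B) (C(B, g) = (B + 31)*(g + (3 + 5)) = (31 + B)*(g + 8) = (31 + B)*(8 + g) = (8 + g)*(31 + B))
S = 2809 (S = 53² = 2809)
C(10, -24) + S = (248 + 8*10 + 31*(-24) + 10*(-24)) + 2809 = (248 + 80 - 744 - 240) + 2809 = -656 + 2809 = 2153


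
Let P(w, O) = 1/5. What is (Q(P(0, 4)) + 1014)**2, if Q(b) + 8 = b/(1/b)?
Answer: 632572801/625 ≈ 1.0121e+6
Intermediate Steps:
P(w, O) = 1/5
Q(b) = -8 + b**2 (Q(b) = -8 + b/(1/b) = -8 + b*b = -8 + b**2)
(Q(P(0, 4)) + 1014)**2 = ((-8 + (1/5)**2) + 1014)**2 = ((-8 + 1/25) + 1014)**2 = (-199/25 + 1014)**2 = (25151/25)**2 = 632572801/625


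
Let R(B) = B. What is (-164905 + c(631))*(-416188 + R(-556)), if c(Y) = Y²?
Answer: -97208038464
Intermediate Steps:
(-164905 + c(631))*(-416188 + R(-556)) = (-164905 + 631²)*(-416188 - 556) = (-164905 + 398161)*(-416744) = 233256*(-416744) = -97208038464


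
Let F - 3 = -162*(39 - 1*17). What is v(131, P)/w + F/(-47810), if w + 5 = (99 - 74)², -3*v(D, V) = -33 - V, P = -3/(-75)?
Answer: 5126939/55579125 ≈ 0.092246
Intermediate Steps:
P = 1/25 (P = -3*(-1/75) = 1/25 ≈ 0.040000)
F = -3561 (F = 3 - 162*(39 - 1*17) = 3 - 162*(39 - 17) = 3 - 162*22 = 3 - 3564 = -3561)
v(D, V) = 11 + V/3 (v(D, V) = -(-33 - V)/3 = 11 + V/3)
w = 620 (w = -5 + (99 - 74)² = -5 + 25² = -5 + 625 = 620)
v(131, P)/w + F/(-47810) = (11 + (⅓)*(1/25))/620 - 3561/(-47810) = (11 + 1/75)*(1/620) - 3561*(-1/47810) = (826/75)*(1/620) + 3561/47810 = 413/23250 + 3561/47810 = 5126939/55579125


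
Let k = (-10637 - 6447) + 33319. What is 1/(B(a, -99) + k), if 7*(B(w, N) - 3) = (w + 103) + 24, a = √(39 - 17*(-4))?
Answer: 796551/12948846742 - 7*√107/12948846742 ≈ 6.1510e-5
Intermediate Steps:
a = √107 (a = √(39 + 68) = √107 ≈ 10.344)
B(w, N) = 148/7 + w/7 (B(w, N) = 3 + ((w + 103) + 24)/7 = 3 + ((103 + w) + 24)/7 = 3 + (127 + w)/7 = 3 + (127/7 + w/7) = 148/7 + w/7)
k = 16235 (k = -17084 + 33319 = 16235)
1/(B(a, -99) + k) = 1/((148/7 + √107/7) + 16235) = 1/(113793/7 + √107/7)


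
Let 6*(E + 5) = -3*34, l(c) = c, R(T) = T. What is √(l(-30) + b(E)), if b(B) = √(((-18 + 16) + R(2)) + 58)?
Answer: √(-30 + √58) ≈ 4.7312*I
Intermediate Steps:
E = -22 (E = -5 + (-3*34)/6 = -5 + (⅙)*(-102) = -5 - 17 = -22)
b(B) = √58 (b(B) = √(((-18 + 16) + 2) + 58) = √((-2 + 2) + 58) = √(0 + 58) = √58)
√(l(-30) + b(E)) = √(-30 + √58)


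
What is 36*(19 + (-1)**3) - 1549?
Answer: -901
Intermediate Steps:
36*(19 + (-1)**3) - 1549 = 36*(19 - 1) - 1549 = 36*18 - 1549 = 648 - 1549 = -901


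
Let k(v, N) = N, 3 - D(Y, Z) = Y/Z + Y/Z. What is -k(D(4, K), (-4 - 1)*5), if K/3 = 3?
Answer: 25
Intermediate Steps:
K = 9 (K = 3*3 = 9)
D(Y, Z) = 3 - 2*Y/Z (D(Y, Z) = 3 - (Y/Z + Y/Z) = 3 - 2*Y/Z)
-k(D(4, K), (-4 - 1)*5) = -(-4 - 1)*5 = -(-5)*5 = -1*(-25) = 25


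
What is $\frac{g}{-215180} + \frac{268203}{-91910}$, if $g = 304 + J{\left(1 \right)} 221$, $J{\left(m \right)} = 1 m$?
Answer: $- \frac{63472719}{21733180} \approx -2.9205$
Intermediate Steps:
$J{\left(m \right)} = m$
$g = 525$ ($g = 304 + 1 \cdot 221 = 304 + 221 = 525$)
$\frac{g}{-215180} + \frac{268203}{-91910} = \frac{525}{-215180} + \frac{268203}{-91910} = 525 \left(- \frac{1}{215180}\right) + 268203 \left(- \frac{1}{91910}\right) = - \frac{15}{6148} - \frac{20631}{7070} = - \frac{63472719}{21733180}$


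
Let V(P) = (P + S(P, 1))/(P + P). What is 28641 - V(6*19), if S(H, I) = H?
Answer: 28640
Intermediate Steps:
V(P) = 1 (V(P) = (P + P)/(P + P) = (2*P)/((2*P)) = (2*P)*(1/(2*P)) = 1)
28641 - V(6*19) = 28641 - 1*1 = 28641 - 1 = 28640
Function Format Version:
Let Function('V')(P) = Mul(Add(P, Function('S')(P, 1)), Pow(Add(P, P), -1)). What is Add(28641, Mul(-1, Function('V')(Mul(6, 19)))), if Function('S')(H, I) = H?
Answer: 28640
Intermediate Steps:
Function('V')(P) = 1 (Function('V')(P) = Mul(Add(P, P), Pow(Add(P, P), -1)) = Mul(Mul(2, P), Pow(Mul(2, P), -1)) = Mul(Mul(2, P), Mul(Rational(1, 2), Pow(P, -1))) = 1)
Add(28641, Mul(-1, Function('V')(Mul(6, 19)))) = Add(28641, Mul(-1, 1)) = Add(28641, -1) = 28640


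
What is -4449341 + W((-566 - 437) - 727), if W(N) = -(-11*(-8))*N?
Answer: -4297101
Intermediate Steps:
W(N) = -88*N
-4449341 + W((-566 - 437) - 727) = -4449341 - 88*((-566 - 437) - 727) = -4449341 - 88*(-1003 - 727) = -4449341 - 88*(-1730) = -4449341 + 152240 = -4297101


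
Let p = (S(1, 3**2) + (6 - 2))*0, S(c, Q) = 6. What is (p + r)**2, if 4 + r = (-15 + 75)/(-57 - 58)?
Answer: 10816/529 ≈ 20.446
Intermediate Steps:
r = -104/23 (r = -4 + (-15 + 75)/(-57 - 58) = -4 + 60/(-115) = -4 + 60*(-1/115) = -4 - 12/23 = -104/23 ≈ -4.5217)
p = 0 (p = (6 + (6 - 2))*0 = (6 + 4)*0 = 10*0 = 0)
(p + r)**2 = (0 - 104/23)**2 = (-104/23)**2 = 10816/529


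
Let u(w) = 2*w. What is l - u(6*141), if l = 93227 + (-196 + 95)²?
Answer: 101736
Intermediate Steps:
l = 103428 (l = 93227 + (-101)² = 93227 + 10201 = 103428)
l - u(6*141) = 103428 - 2*6*141 = 103428 - 2*846 = 103428 - 1*1692 = 103428 - 1692 = 101736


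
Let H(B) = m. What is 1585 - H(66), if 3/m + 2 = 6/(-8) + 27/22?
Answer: 106327/67 ≈ 1587.0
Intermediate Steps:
m = -132/67 (m = 3/(-2 + (6/(-8) + 27/22)) = 3/(-2 + (6*(-⅛) + 27*(1/22))) = 3/(-2 + (-¾ + 27/22)) = 3/(-2 + 21/44) = 3/(-67/44) = 3*(-44/67) = -132/67 ≈ -1.9701)
H(B) = -132/67
1585 - H(66) = 1585 - 1*(-132/67) = 1585 + 132/67 = 106327/67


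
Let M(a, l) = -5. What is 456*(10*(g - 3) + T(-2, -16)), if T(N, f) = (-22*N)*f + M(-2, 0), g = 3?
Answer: -323304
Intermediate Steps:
T(N, f) = -5 - 22*N*f (T(N, f) = (-22*N)*f - 5 = -22*N*f - 5 = -5 - 22*N*f)
456*(10*(g - 3) + T(-2, -16)) = 456*(10*(3 - 3) + (-5 - 22*(-2)*(-16))) = 456*(10*0 + (-5 - 704)) = 456*(0 - 709) = 456*(-709) = -323304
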